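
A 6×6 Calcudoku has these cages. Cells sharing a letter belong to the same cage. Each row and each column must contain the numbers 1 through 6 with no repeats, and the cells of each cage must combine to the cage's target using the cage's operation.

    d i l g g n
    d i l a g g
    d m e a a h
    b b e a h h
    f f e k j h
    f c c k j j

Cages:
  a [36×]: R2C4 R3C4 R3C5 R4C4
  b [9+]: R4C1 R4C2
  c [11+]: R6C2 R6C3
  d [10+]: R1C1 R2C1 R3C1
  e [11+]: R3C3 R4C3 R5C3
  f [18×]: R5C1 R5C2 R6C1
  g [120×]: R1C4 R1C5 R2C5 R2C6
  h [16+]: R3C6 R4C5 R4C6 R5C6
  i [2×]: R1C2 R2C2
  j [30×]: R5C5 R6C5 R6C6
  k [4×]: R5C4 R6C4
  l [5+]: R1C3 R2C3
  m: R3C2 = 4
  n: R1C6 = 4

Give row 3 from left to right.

2 4 6 3 1 5

Cage n is a single given cell, which forces R1C6 = 4.
M is a freebie; hence R3C2 = 4.
In row 6, 4 can only go at R6C4, so R6C4 = 4.
Column 4 already has 4, leaving R5C4 = 1.
The 4 cells of cage a must have product 36, so R3C5 = 1.
The only place for 4 in row 5 is R5C3.
In column 3, 1 can only go at R4C3, so R4C3 = 1.
The 3 cells of cage e must have sum 11; hence R3C3 = 6.
Column 3 now contains 6, leaving R6C3 = 5.
The 3 cells of cage j must have product 30, which forces R5C5 = 5.
Row 6 already has 5, so R6C2 = 6.
Column 2 already has 6; hence R5C2 = 3.
Cage b's pair has sum 9, so R4C1 = 4.
Column 2 now contains 3; hence R4C2 = 5.
Cage h has sum 16, so R3C6 = 5.
Cage g needs product 120, which forces R1C4 = 5.
Row 2 needs a 4, and only R2C5 is open for it.
Row 2 needs a 5, and only R2C1 is open for it.
Row 1 needs a 1, and only R1C2 is open for it.
Column 2 now contains 1, leaving R2C2 = 2.
Row 2 now contains 2, leaving R2C3 = 3.
Row 2 now contains 3, which forces R2C4 = 6.
Row 2 now contains 3; hence R2C6 = 1.
3 is placed in column 3, so R1C3 = 2.
Cage g needs product 120, leaving R1C5 = 6.
2 is placed in row 1; hence R1C1 = 3.
Cage d needs sum 10, which forces R3C1 = 2.
2 is placed in row 3, which forces R3C4 = 3.
3 is placed in column 4; hence R4C4 = 2.
2 is placed in row 4, which forces R4C5 = 3.
3 is placed in row 4, which forces R4C6 = 6.
Column 1 already has 2; hence R5C1 = 6.
6 is placed in column 6, which forces R5C6 = 2.
3 is placed in column 1, leaving R6C1 = 1.
Column 5 already has 3, which forces R6C5 = 2.
2 is placed in column 6, which forces R6C6 = 3.
The full grid is 3 1 2 5 6 4 / 5 2 3 6 4 1 / 2 4 6 3 1 5 / 4 5 1 2 3 6 / 6 3 4 1 5 2 / 1 6 5 4 2 3.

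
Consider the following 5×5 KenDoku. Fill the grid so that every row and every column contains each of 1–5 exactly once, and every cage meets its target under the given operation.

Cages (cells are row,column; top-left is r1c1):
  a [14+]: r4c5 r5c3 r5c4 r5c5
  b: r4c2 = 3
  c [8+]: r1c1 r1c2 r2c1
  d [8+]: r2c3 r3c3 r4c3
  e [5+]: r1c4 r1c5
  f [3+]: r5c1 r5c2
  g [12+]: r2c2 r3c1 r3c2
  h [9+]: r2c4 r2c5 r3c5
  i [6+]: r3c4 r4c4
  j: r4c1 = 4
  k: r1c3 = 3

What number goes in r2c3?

5

K is a freebie, so r1c3 = 3.
Cage j is given, leaving r4c1 = 4.
Cage b is a single given cell, so r4c2 = 3.
The only place for 4 in column 3 is r5c3.
Cage c has sum 8, leaving r2c1 = 1.
Cage a needs sum 14, which forces r4c5 = 2.
Column 1 now contains 1, so r5c1 = 2.
Row 5 already has 2, which forces r5c2 = 1.
2 is placed in column 1, so r1c1 = 5.
Cage c needs sum 8, leaving r1c2 = 2.
5 is placed in column 1, so r3c1 = 3.
Row 2 needs a 4, and only r2c2 is open for it.
Column 2 already has 4, leaving r3c2 = 5.
Row 3 now contains 5; hence r3c4 = 1.
1 is placed in row 3, leaving r3c5 = 4.
Column 4 already has 1, so r4c4 = 5.
Column 4 now contains 5, leaving r5c4 = 3.
3 is placed in row 5, which forces r5c5 = 5.
Column 4 already has 1, leaving r1c4 = 4.
4 is placed in column 5; hence r1c5 = 1.
Cage d needs sum 8; hence r2c3 = 5.
Column 4 already has 3, leaving r2c4 = 2.
5 is placed in column 5, so r2c5 = 3.
1 is placed in row 3; hence r3c3 = 2.
Row 4 now contains 5, so r4c3 = 1.
Filled in: 5 2 3 4 1 / 1 4 5 2 3 / 3 5 2 1 4 / 4 3 1 5 2 / 2 1 4 3 5.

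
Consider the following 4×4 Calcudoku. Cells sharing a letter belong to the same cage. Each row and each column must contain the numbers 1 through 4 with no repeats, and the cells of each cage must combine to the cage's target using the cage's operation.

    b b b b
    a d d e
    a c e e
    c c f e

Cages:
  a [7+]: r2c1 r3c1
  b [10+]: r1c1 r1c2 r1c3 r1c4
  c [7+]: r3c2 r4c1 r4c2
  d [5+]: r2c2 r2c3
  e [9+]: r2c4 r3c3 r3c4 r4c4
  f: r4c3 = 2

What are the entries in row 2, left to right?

3 1 4 2

Cage f is given, leaving r4c3 = 2.
In column 1, 2 can only go at r1c1, so r1c1 = 2.
Column 1 needs a 1, and only r4c1 is open for it.
Cage c has sum 7; hence r3c2 = 2.
1 is placed in row 4, leaving r4c2 = 4.
Row 4 already has 4, so r4c4 = 3.
4 is placed in column 2; hence r2c2 = 1.
Cage d needs two cells with sum 5, which forces r2c3 = 4.
1 is placed in row 2; hence r2c4 = 2.
Column 2 already has 1; hence r1c2 = 3.
Cage b needs sum 10, which forces r1c3 = 1.
Cage b needs sum 10, so r1c4 = 4.
Row 2 already has 4, leaving r2c1 = 3.
The two cells of cage a must have sum 7, leaving r3c1 = 4.
The 4 cells of cage e must have sum 9, which forces r3c3 = 3.
Cage e has sum 9, which forces r3c4 = 1.
The full grid is 2 3 1 4 / 3 1 4 2 / 4 2 3 1 / 1 4 2 3.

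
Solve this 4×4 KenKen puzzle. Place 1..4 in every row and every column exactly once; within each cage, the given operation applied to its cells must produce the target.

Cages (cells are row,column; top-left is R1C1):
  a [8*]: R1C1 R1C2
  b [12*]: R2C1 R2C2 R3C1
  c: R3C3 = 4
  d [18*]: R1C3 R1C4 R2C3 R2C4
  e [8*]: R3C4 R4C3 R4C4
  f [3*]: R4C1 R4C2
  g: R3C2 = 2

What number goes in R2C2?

Cage g is a single given cell, leaving R3C2 = 2.
C is a freebie, so R3C3 = 4.
4 is placed in row 3; hence R3C4 = 1.
The two cells of cage a must have product 8, so R1C1 = 2.
Column 2 now contains 2, which forces R1C2 = 4.
Row 1 now contains 2, leaving R1C4 = 3.
4 is placed in column 2; hence R2C2 = 1.
1 is placed in row 2; hence R2C3 = 3.
Column 4 now contains 3, so R2C4 = 2.
Row 3 now contains 1; hence R3C1 = 3.
Column 1 already has 3; hence R4C1 = 1.
1 is placed in column 2, so R4C2 = 3.
Cage e has product 8, leaving R4C3 = 2.
The 3 cells of cage e must have product 8, which forces R4C4 = 4.
Row 1 already has 3, so R1C3 = 1.
1 is placed in row 2; hence R2C1 = 4.
Filled in: 2 4 1 3 / 4 1 3 2 / 3 2 4 1 / 1 3 2 4.

1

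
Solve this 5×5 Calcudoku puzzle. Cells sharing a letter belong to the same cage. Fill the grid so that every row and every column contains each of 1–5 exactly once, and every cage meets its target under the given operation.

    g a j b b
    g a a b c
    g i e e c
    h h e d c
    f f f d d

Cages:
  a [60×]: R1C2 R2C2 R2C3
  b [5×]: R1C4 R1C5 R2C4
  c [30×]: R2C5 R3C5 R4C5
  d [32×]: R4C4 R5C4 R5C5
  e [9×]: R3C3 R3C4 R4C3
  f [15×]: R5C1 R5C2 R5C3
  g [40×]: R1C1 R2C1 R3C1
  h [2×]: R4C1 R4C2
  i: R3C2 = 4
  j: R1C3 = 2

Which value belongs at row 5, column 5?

4

J is a freebie, which forces R1C3 = 2.
The 3 cells of cage b must have product 5, leaving R1C4 = 5.
Cage b has product 5, which forces R1C5 = 1.
The 3 cells of cage b must have product 5; hence R2C4 = 1.
Cage i is a single given cell, leaving R3C2 = 4.
The 3 cells of cage e must have product 9, so R3C3 = 1.
The 3 cells of cage e must have product 9; hence R3C4 = 3.
Cage e has product 9, so R4C3 = 3.
The 3 cells of cage d must have product 32, leaving R4C4 = 4.
Column 3 now contains 3, so R5C3 = 5.
Cage d has product 32, so R5C4 = 2.
Cage d needs product 32, leaving R5C5 = 4.
Row 1 already has 5, leaving R1C1 = 4.
4 is placed in column 2, leaving R1C2 = 3.
Cage a has product 60; hence R2C2 = 5.
5 is placed in column 3; hence R2C3 = 4.
Cage c needs product 30, so R2C5 = 3.
Column 2 already has 3; hence R5C2 = 1.
Row 2 already has 5, so R2C1 = 2.
Cage g has product 40, which forces R3C1 = 5.
Row 3 now contains 5, so R3C5 = 2.
The two cells of cage h must have product 2, leaving R4C1 = 1.
Column 2 now contains 1; hence R4C2 = 2.
2 is placed in column 5, leaving R4C5 = 5.
Row 5 already has 1, which forces R5C1 = 3.
Filled in: 4 3 2 5 1 / 2 5 4 1 3 / 5 4 1 3 2 / 1 2 3 4 5 / 3 1 5 2 4.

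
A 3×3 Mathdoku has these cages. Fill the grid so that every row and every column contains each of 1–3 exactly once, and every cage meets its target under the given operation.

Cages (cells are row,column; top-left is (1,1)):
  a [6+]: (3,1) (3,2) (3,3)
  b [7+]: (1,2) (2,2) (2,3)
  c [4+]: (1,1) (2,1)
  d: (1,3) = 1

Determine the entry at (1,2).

2

D is a freebie, which forces (1,3) = 1.
Row 1 now contains 1; hence (1,1) = 3.
Row 1 now contains 3, leaving (1,2) = 2.
Cage c's pair has sum 4, which forces (2,1) = 1.
Row 2 now contains 1; hence (2,2) = 3.
Row 2 now contains 3; hence (2,3) = 2.
Column 1 already has 1, leaving (3,1) = 2.
3 is placed in column 2, which forces (3,2) = 1.
Column 3 now contains 2; hence (3,3) = 3.
Filled in: 3 2 1 / 1 3 2 / 2 1 3.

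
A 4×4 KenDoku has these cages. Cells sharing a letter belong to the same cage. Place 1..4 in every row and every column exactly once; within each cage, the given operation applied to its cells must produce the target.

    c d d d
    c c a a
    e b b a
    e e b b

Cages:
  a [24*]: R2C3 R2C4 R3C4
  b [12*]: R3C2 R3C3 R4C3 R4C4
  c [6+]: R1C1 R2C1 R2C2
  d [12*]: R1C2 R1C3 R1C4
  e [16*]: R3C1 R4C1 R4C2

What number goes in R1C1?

In row 1, 2 can only go at R1C1, so R1C1 = 2.
Column 1 now contains 2, so R3C1 = 4.
Cage e has product 16; hence R4C1 = 1.
Cage e has product 16, leaving R4C2 = 4.
Column 1 already has 1; hence R2C1 = 3.
Cage c has sum 6, which forces R2C2 = 1.
Column 2 now contains 1, which forces R3C2 = 2.
Row 3 already has 2; hence R3C3 = 1.
Row 3 already has 2, so R3C4 = 3.
Column 4 already has 3; hence R4C4 = 2.
Column 2 now contains 1; hence R1C2 = 3.
Cage d needs product 12, so R1C3 = 4.
Cage d has product 12, leaving R1C4 = 1.
The 3 cells of cage a must have product 24, so R2C3 = 2.
2 is placed in column 4, which forces R2C4 = 4.
2 is placed in row 4, which forces R4C3 = 3.
Completed grid: 2 3 4 1 / 3 1 2 4 / 4 2 1 3 / 1 4 3 2.

2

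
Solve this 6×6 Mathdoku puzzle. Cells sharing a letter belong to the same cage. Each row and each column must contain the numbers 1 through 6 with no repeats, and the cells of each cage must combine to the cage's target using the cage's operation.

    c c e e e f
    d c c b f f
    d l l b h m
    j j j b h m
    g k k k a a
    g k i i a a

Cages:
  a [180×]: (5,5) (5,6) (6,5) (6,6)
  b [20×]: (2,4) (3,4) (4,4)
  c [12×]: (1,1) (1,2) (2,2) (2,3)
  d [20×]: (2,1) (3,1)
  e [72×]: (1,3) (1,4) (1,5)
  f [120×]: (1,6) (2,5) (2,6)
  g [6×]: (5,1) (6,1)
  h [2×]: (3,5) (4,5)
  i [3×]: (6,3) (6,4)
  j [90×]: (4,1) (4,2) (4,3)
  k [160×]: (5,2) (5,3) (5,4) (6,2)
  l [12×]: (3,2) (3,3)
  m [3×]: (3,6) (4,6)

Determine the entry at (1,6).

5

The 4 cells of cage k must have product 160, which forces (6,2) = 4.
In row 1, 5 can only go at (1,6), so (1,6) = 5.
In row 4, 2 can only go at (4,5), so (4,5) = 2.
2 is placed in column 5, so (3,5) = 1.
Row 3 now contains 1, so (3,6) = 3.
Column 6 already has 3, leaving (4,6) = 1.
The 3 cells of cage b must have product 20, which forces (2,4) = 1.
Column 4 now contains 1, so (6,4) = 3.
3 is placed in row 6, so (6,5) = 5.
Column 5 already has 5; hence (5,5) = 3.
3 is placed in row 6, which forces (6,3) = 1.
The 3 cells of cage e must have product 72, leaving (1,3) = 3.
Column 3 already has 3, leaving (2,3) = 2.
Column 3 now contains 2, so (3,3) = 6.
6 is placed in column 3; hence (4,3) = 5.
5 is placed in row 4, so (4,4) = 4.
The two cells of cage g must have product 6, so (5,1) = 1.
Column 3 already has 5, so (5,3) = 4.
The two cells of cage g must have product 6, so (6,1) = 6.
Row 6 now contains 6, which forces (6,6) = 2.
Column 1 now contains 1, which forces (1,1) = 2.
Cage c needs product 12, so (1,2) = 1.
Column 4 already has 4, leaving (1,4) = 6.
The 3 cells of cage e must have product 72, which forces (1,5) = 4.
Row 2 already has 2, so (2,2) = 3.
Column 5 now contains 4, which forces (2,5) = 6.
Row 2 already has 6; hence (2,6) = 4.
Row 3 now contains 6, leaving (3,2) = 2.
Column 4 already has 4, so (3,4) = 5.
Column 1 now contains 6, leaving (4,1) = 3.
Cage j has product 90, leaving (4,2) = 6.
Column 2 now contains 2, which forces (5,2) = 5.
5 is placed in column 4; hence (5,4) = 2.
2 is placed in column 6, so (5,6) = 6.
Row 2 already has 4, which forces (2,1) = 5.
Row 3 now contains 5, so (3,1) = 4.
The full grid is 2 1 3 6 4 5 / 5 3 2 1 6 4 / 4 2 6 5 1 3 / 3 6 5 4 2 1 / 1 5 4 2 3 6 / 6 4 1 3 5 2.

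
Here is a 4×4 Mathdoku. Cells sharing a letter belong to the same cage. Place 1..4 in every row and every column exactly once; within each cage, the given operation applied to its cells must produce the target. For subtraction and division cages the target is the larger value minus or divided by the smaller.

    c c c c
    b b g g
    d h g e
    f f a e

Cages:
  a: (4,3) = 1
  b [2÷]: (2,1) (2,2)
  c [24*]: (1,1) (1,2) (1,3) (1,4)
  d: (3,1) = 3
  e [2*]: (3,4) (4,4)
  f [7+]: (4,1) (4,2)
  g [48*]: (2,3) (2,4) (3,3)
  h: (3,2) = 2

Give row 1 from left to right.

The 3 cells of cage g must have product 48, so (2,3) = 3.
The 3 cells of cage g must have product 48, so (2,4) = 4.
D is a freebie, which forces (3,1) = 3.
Cage h is a single given cell, so (3,2) = 2.
Cage g has product 48; hence (3,3) = 4.
Row 3 now contains 2; hence (3,4) = 1.
Column 1 now contains 3, leaving (4,1) = 4.
4 is placed in row 4; hence (4,2) = 3.
A is a freebie; hence (4,3) = 1.
Column 4 already has 1; hence (4,4) = 2.
Cage c has product 24, so (1,1) = 1.
Cage c needs product 24, so (1,2) = 4.
1 is placed in column 3, so (1,3) = 2.
Column 4 already has 2, so (1,4) = 3.
Cage b's pair has quotient 2, which forces (2,1) = 2.
Column 2 now contains 2, which forces (2,2) = 1.
Filled in: 1 4 2 3 / 2 1 3 4 / 3 2 4 1 / 4 3 1 2.

1 4 2 3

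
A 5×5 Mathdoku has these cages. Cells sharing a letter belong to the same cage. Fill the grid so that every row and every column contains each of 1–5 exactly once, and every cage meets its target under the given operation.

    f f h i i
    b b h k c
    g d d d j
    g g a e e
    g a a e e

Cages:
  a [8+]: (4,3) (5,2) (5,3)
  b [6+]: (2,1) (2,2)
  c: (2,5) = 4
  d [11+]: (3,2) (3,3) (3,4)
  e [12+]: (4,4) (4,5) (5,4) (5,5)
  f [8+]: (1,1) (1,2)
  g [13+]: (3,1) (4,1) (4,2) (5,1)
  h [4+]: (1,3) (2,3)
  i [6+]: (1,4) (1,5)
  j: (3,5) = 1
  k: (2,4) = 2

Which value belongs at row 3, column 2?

2

Cage k is given; hence (2,4) = 2.
Cage c is given, leaving (2,5) = 4.
Cage j is a single given cell, so (3,5) = 1.
Row 1 needs a 2, and only (1,5) is open for it.
Cage i's pair has sum 6, so (1,4) = 4.
Column 4 already has 4; hence (3,4) = 5.
In row 1, 1 can only go at (1,3), so (1,3) = 1.
Column 3 now contains 1, so (2,3) = 3.
In row 3, 3 can only go at (3,1), so (3,1) = 3.
Column 1 already has 3, so (1,1) = 5.
The two cells of cage f must have sum 8, which forces (1,2) = 3.
Column 1 now contains 5, leaving (2,1) = 1.
Row 2 already has 1; hence (2,2) = 5.
The 4 cells of cage g must have sum 13, leaving (4,1) = 2.
The 4 cells of cage g must have sum 13, leaving (4,2) = 4.
Row 4 now contains 2, which forces (4,3) = 5.
5 is placed in row 4, so (4,5) = 3.
The 4 cells of cage g must have sum 13; hence (5,1) = 4.
Row 5 now contains 4, so (5,3) = 2.
Column 5 already has 3, which forces (5,5) = 5.
4 is placed in column 2, so (3,2) = 2.
2 is placed in column 3, leaving (3,3) = 4.
3 is placed in row 4, so (4,4) = 1.
2 is placed in row 5; hence (5,2) = 1.
Cage e has sum 12, which forces (5,4) = 3.
Completed grid: 5 3 1 4 2 / 1 5 3 2 4 / 3 2 4 5 1 / 2 4 5 1 3 / 4 1 2 3 5.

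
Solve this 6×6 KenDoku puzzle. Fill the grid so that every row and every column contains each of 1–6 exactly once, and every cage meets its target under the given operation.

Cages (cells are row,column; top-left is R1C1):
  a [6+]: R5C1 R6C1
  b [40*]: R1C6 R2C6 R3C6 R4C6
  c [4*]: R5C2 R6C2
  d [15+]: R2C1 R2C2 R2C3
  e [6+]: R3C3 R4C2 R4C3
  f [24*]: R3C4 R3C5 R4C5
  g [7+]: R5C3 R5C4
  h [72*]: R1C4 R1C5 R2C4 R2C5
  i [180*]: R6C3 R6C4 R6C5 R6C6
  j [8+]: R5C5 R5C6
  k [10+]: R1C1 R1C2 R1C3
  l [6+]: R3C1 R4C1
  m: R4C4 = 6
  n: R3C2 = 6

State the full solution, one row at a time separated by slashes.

3 2 5 4 6 1 / 6 5 4 3 1 2 / 5 6 1 2 3 4 / 1 3 2 6 4 5 / 2 4 6 1 5 3 / 4 1 3 5 2 6

Cage n is a single given cell, so R3C2 = 6.
Cage m is given, which forces R4C4 = 6.
The only place for 3 in column 1 is R1C1.
The only place for 6 in column 1 is R2C1.
Cage h has product 72; hence R1C5 = 6.
The only place for 3 in column 2 is R4C2.
The only place for 2 in column 2 is R1C2.
2 is placed in row 1, leaving R1C3 = 5.
Column 3 now contains 5; hence R2C3 = 4.
Cage h has product 72; hence R1C4 = 4.
4 is placed in row 1, which forces R1C6 = 1.
Row 2 already has 4; hence R2C2 = 5.
Row 2 now contains 5, leaving R2C6 = 2.
Column 3 needs a 3, and only R6C3 is open for it.
Cage i has product 180, leaving R6C6 = 6.
In row 5, 6 can only go at R5C3, so R5C3 = 6.
Cage g needs two cells with sum 7, leaving R5C4 = 1.
Column 4 already has 1, which forces R2C4 = 3.
The 4 cells of cage h must have product 72; hence R2C5 = 1.
Column 4 now contains 3, so R3C4 = 2.
Row 5 already has 1, so R5C2 = 4.
Cage c's pair has product 4, leaving R6C2 = 1.
Column 4 now contains 2, leaving R6C4 = 5.
5 is placed in row 6, so R6C5 = 2.
Row 3 now contains 2, which forces R3C3 = 1.
The 3 cells of cage f must have product 24, which forces R3C5 = 3.
Cage e has sum 6, leaving R4C3 = 2.
Column 5 now contains 2, leaving R4C5 = 4.
4 is placed in row 4, which forces R4C6 = 5.
The two cells of cage a must have sum 6; hence R5C1 = 2.
Column 5 now contains 3; hence R5C5 = 5.
Column 6 already has 5, leaving R5C6 = 3.
2 is placed in row 6; hence R6C1 = 4.
Column 1 now contains 4, which forces R3C1 = 5.
Column 6 already has 5, so R3C6 = 4.
5 is placed in row 4, leaving R4C1 = 1.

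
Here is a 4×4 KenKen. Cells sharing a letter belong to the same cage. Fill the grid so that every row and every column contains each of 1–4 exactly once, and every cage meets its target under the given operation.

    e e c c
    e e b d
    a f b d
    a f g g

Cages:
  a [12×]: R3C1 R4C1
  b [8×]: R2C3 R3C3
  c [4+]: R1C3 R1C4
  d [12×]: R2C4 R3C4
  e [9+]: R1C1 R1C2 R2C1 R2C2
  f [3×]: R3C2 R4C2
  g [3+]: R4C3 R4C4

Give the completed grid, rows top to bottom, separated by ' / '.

2 4 3 1 / 1 2 4 3 / 3 1 2 4 / 4 3 1 2

In row 3, 1 can only go at R3C2, so R3C2 = 1.
Column 2 already has 1, so R4C2 = 3.
Cage a's pair has product 12; hence R3C1 = 3.
3 is placed in row 3, which forces R3C4 = 4.
3 is placed in row 4, which forces R4C1 = 4.
The two cells of cage b must have product 8, which forces R2C3 = 4.
Column 4 now contains 4; hence R2C4 = 3.
Row 3 now contains 4, leaving R3C3 = 2.
Column 3 now contains 2; hence R4C3 = 1.
Row 4 already has 1, leaving R4C4 = 2.
Cage e has sum 9, so R1C1 = 2.
Cage e has sum 9, leaving R1C2 = 4.
Column 3 now contains 1, leaving R1C3 = 3.
Column 4 already has 3, which forces R1C4 = 1.
The 4 cells of cage e must have sum 9, leaving R2C1 = 1.
4 is placed in row 2; hence R2C2 = 2.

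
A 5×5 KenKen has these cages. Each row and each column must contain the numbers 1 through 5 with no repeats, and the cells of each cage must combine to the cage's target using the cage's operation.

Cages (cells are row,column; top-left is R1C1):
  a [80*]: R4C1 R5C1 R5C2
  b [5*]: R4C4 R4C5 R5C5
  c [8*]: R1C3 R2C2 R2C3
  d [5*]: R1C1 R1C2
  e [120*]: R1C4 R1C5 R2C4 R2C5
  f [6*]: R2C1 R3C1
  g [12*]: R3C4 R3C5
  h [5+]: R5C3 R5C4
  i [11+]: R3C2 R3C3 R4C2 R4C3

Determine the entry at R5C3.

3

Cage a has product 80, so R4C1 = 4.
The 3 cells of cage b must have product 5; hence R4C4 = 1.
The 3 cells of cage b must have product 5, leaving R4C5 = 5.
The 3 cells of cage a must have product 80, leaving R5C1 = 5.
Cage a needs product 80; hence R5C2 = 4.
Cage b needs product 5, which forces R5C5 = 1.
Column 1 already has 5, leaving R1C1 = 1.
The two cells of cage d must have product 5; hence R1C2 = 5.
Cage e has product 120, leaving R2C4 = 5.
Row 3 needs a 1, and only R3C2 is open for it.
Cage c has product 8, so R1C3 = 4.
Column 2 already has 1, so R2C2 = 2.
The 3 cells of cage c must have product 8; hence R2C3 = 1.
The 4 cells of cage i must have sum 11, so R3C3 = 5.
Column 2 now contains 2, leaving R4C2 = 3.
3 is placed in row 4, so R4C3 = 2.
Column 3 already has 2, which forces R5C3 = 3.
Row 5 now contains 3, which forces R5C4 = 2.
2 is placed in column 4, so R1C4 = 3.
The 4 cells of cage e must have product 120, so R1C5 = 2.
Row 2 already has 2, so R2C1 = 3.
The 4 cells of cage e must have product 120, so R2C5 = 4.
Cage f's pair has product 6, leaving R3C1 = 2.
Column 4 already has 3, so R3C4 = 4.
4 is placed in column 5; hence R3C5 = 3.
The full grid is 1 5 4 3 2 / 3 2 1 5 4 / 2 1 5 4 3 / 4 3 2 1 5 / 5 4 3 2 1.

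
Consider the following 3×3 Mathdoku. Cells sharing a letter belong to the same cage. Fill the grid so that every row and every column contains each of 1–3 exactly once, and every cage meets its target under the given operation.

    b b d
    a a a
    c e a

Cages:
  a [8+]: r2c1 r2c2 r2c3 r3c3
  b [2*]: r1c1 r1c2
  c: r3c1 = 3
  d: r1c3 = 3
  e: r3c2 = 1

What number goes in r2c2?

Cage d is a single given cell; hence r1c3 = 3.
Column 3 already has 3, so r2c3 = 1.
Cage c is given, so r3c1 = 3.
Cage e is a single given cell, so r3c2 = 1.
Cage a needs sum 8, which forces r3c3 = 2.
Cage b's pair has product 2, which forces r1c1 = 1.
Column 2 now contains 1, so r1c2 = 2.
Column 1 now contains 3, which forces r2c1 = 2.
Cage a needs sum 8; hence r2c2 = 3.
Filled in: 1 2 3 / 2 3 1 / 3 1 2.

3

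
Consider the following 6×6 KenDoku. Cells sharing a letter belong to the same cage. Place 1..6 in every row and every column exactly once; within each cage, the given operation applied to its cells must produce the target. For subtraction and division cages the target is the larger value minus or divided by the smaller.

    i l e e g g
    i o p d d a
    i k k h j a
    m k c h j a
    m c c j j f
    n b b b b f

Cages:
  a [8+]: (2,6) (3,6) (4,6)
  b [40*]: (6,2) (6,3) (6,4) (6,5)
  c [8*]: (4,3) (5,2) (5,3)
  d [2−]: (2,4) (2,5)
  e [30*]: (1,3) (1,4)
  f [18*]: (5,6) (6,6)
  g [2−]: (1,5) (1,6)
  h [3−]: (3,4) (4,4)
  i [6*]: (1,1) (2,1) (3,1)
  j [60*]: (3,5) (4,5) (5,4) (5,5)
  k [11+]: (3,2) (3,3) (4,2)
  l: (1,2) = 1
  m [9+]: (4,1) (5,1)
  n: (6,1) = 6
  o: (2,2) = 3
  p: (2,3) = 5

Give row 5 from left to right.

Cage l is a single given cell, so (1,2) = 1.
Cage o is given; hence (2,2) = 3.
Cage p is a single given cell, leaving (2,3) = 5.
N is a freebie, which forces (6,1) = 6.
6 is placed in row 6, leaving (6,6) = 3.
Column 3 already has 5, which forces (1,3) = 6.
Cage e's pair has product 30; hence (1,4) = 5.
Column 6 already has 3, which forces (5,6) = 6.
The only place for 3 in row 1 is (1,1).
In column 3, 3 can only go at (3,3), so (3,3) = 3.
The only place for 5 in column 2 is (6,2).
The only place for 4 in column 2 is (5,2).
The two cells of cage m must have sum 9, so (4,1) = 4.
Row 5 now contains 4, leaving (5,1) = 5.
Row 4 needs a 3, and only (4,4) is open for it.
The two cells of cage h must have difference 3, which forces (3,4) = 6.
6 is placed in row 3, which forces (3,2) = 2.
Cage k needs sum 11, which forces (4,2) = 6.
Cage i needs product 6, so (2,1) = 2.
Row 2 already has 2, which forces (2,4) = 4.
4 is placed in row 2, leaving (2,5) = 6.
Row 2 already has 2, which forces (2,6) = 1.
2 is placed in row 3, leaving (3,1) = 1.
Column 6 already has 1; hence (3,6) = 5.
Column 6 already has 5, which forces (4,6) = 2.
Cage j needs product 60; hence (5,5) = 3.
Cage g needs two cells with difference 2; hence (1,5) = 2.
2 is placed in column 6, which forces (1,6) = 4.
Row 3 already has 5; hence (3,5) = 4.
Row 4 now contains 2, leaving (4,3) = 1.
Row 4 now contains 2, leaving (4,5) = 5.
Cage c has product 8, which forces (5,3) = 2.
Cage j needs product 60, which forces (5,4) = 1.
2 is placed in column 3; hence (6,3) = 4.
1 is placed in column 4, so (6,4) = 2.
Column 5 now contains 4; hence (6,5) = 1.
Filled in: 3 1 6 5 2 4 / 2 3 5 4 6 1 / 1 2 3 6 4 5 / 4 6 1 3 5 2 / 5 4 2 1 3 6 / 6 5 4 2 1 3.

5 4 2 1 3 6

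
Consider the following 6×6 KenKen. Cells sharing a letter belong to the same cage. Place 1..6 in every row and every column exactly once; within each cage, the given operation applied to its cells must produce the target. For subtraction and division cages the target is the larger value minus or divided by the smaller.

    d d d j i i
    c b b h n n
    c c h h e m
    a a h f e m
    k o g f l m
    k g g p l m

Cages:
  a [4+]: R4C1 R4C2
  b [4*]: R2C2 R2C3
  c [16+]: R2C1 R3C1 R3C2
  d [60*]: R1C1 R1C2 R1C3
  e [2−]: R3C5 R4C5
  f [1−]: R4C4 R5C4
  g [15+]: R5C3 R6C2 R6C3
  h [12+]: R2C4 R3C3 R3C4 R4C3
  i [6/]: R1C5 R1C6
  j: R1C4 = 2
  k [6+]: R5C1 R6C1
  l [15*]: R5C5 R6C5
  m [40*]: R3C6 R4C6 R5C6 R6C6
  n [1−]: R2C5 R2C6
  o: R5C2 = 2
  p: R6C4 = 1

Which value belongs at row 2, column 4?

6

Cage j is a single given cell, so R1C4 = 2.
O is a freebie, which forces R5C2 = 2.
Cage p is a single given cell; hence R6C4 = 1.
Column 1 needs a 2, and only R6C1 is open for it.
The two cells of cage k must have sum 6, which forces R5C1 = 4.
The 3 cells of cage c must have sum 16; hence R2C1 = 5.
Column 1 now contains 4, leaving R3C1 = 6.
The 3 cells of cage c must have sum 16, so R3C2 = 5.
5 is placed in column 1; hence R1C1 = 3.
Cage d has product 60; hence R1C2 = 4.
Cage d needs product 60, so R1C3 = 5.
4 is placed in column 2; hence R2C2 = 1.
Row 2 already has 1; hence R2C3 = 4.
3 is placed in column 1, leaving R4C1 = 1.
Column 2 now contains 1, so R4C2 = 3.
Row 4 now contains 3, leaving R4C3 = 2.
Column 3 now contains 5, which forces R5C3 = 6.
4 is placed in column 2, which forces R6C2 = 6.
Column 3 already has 6, so R6C3 = 3.
Row 6 now contains 3, which forces R6C5 = 5.
Row 6 now contains 5, so R6C6 = 4.
Cage h needs sum 12, leaving R2C4 = 6.
3 is placed in column 3; hence R3C3 = 1.
Cage h has sum 12; hence R3C4 = 3.
The 4 cells of cage m must have product 40, leaving R3C6 = 2.
Column 4 already has 6, so R4C4 = 4.
Row 4 already has 4; hence R4C5 = 6.
Column 6 already has 4, which forces R4C6 = 5.
Column 4 already has 3, leaving R5C4 = 5.
Column 5 now contains 5; hence R5C5 = 3.
Cage m needs product 40, so R5C6 = 1.
6 is placed in column 5, which forces R1C5 = 1.
Column 6 already has 1, leaving R1C6 = 6.
Column 5 now contains 3; hence R2C5 = 2.
2 is placed in column 6, leaving R2C6 = 3.
Row 3 now contains 2, which forces R3C5 = 4.
Completed grid: 3 4 5 2 1 6 / 5 1 4 6 2 3 / 6 5 1 3 4 2 / 1 3 2 4 6 5 / 4 2 6 5 3 1 / 2 6 3 1 5 4.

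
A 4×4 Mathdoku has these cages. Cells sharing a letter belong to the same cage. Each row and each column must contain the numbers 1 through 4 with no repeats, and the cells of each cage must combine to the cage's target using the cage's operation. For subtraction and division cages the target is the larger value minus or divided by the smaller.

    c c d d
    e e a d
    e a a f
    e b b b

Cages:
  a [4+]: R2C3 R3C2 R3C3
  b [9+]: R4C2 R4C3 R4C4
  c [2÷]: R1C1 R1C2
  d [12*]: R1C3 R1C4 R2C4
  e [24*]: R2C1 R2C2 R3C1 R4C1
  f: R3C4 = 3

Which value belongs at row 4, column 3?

Cage a has sum 4, so R2C3 = 1.
The 3 cells of cage a must have sum 4, which forces R3C2 = 1.
The 3 cells of cage a must have sum 4, so R3C3 = 2.
Cage f is a single given cell, which forces R3C4 = 3.
Cage d has product 12; hence R1C3 = 3.
The 3 cells of cage d must have product 12, so R1C4 = 1.
Cage d has product 12, which forces R2C4 = 4.
3 is placed in row 3; hence R3C1 = 4.
The 4 cells of cage e must have product 24; hence R4C1 = 1.
Column 3 already has 3, so R4C3 = 4.
Column 4 now contains 4; hence R4C4 = 2.
Column 1 already has 4, which forces R1C1 = 2.
Cage c's pair has quotient 2, leaving R1C2 = 4.
Column 1 already has 2, leaving R2C1 = 3.
Row 2 already has 3; hence R2C2 = 2.
Row 4 now contains 2, leaving R4C2 = 3.
Filled in: 2 4 3 1 / 3 2 1 4 / 4 1 2 3 / 1 3 4 2.

4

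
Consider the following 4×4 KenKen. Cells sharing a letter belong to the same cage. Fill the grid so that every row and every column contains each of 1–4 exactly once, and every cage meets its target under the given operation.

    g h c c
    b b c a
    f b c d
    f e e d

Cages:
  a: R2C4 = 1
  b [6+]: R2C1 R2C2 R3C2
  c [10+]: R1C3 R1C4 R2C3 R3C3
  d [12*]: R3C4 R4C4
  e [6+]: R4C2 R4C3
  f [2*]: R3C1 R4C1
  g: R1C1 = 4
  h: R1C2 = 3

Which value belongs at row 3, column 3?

Cage g is a single given cell, leaving R1C1 = 4.
H is a freebie, which forces R1C2 = 3.
Cage a is given; hence R2C4 = 1.
The 4 cells of cage c must have sum 10, so R1C3 = 1.
Column 4 already has 1, so R1C4 = 2.
The 3 cells of cage b must have sum 6, leaving R2C1 = 3.
Cage b has sum 6, which forces R2C2 = 2.
3 is placed in row 2, so R2C3 = 4.
Cage b has sum 6, so R3C2 = 1.
Column 3 already has 4, leaving R3C3 = 3.
3 is placed in row 3, leaving R3C4 = 4.
Column 2 now contains 2, leaving R4C2 = 4.
Column 3 already has 4; hence R4C3 = 2.
Column 4 already has 4; hence R4C4 = 3.
1 is placed in row 3; hence R3C1 = 2.
2 is placed in row 4, leaving R4C1 = 1.
Filled in: 4 3 1 2 / 3 2 4 1 / 2 1 3 4 / 1 4 2 3.

3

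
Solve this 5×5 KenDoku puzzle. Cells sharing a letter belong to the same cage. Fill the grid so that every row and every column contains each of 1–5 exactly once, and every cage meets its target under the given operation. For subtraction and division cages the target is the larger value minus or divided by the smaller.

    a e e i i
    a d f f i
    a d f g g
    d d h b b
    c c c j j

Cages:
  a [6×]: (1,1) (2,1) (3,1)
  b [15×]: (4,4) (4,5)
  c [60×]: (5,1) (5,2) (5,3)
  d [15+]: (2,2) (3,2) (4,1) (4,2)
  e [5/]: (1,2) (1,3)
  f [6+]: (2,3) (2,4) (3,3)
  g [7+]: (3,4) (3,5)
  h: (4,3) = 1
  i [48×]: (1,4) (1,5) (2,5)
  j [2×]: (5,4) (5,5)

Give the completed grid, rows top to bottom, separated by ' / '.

2 1 5 4 3 / 3 5 2 1 4 / 1 4 3 5 2 / 4 2 1 3 5 / 5 3 4 2 1

Cage i has product 48, so (1,4) = 4.
The 3 cells of cage i must have product 48, which forces (1,5) = 3.
Cage i needs product 48; hence (2,5) = 4.
H is a freebie, leaving (4,3) = 1.
Column 5 now contains 3; hence (4,5) = 5.
Cage e's pair has quotient 5, which forces (1,2) = 1.
1 is placed in column 3; hence (1,3) = 5.
Cage f has sum 6, so (2,4) = 1.
Cage g needs two cells with sum 7, so (3,4) = 5.
Column 5 now contains 5, so (3,5) = 2.
5 is placed in row 4, so (4,4) = 3.
1 is placed in column 4, so (5,4) = 2.
Column 5 now contains 2, which forces (5,5) = 1.
1 is placed in row 1, which forces (1,1) = 2.
Cage a needs product 6, which forces (2,1) = 3.
The 4 cells of cage d must have sum 15, leaving (2,2) = 5.
Cage f has sum 6, so (2,3) = 2.
The 3 cells of cage a must have product 6, which forces (3,1) = 1.
Cage d needs sum 15, which forces (3,2) = 4.
2 is placed in row 3; hence (3,3) = 3.
3 is placed in row 4, which forces (4,1) = 4.
The 4 cells of cage d must have sum 15, so (4,2) = 2.
Column 1 now contains 4, so (5,1) = 5.
Column 2 now contains 4, so (5,2) = 3.
3 is placed in column 3; hence (5,3) = 4.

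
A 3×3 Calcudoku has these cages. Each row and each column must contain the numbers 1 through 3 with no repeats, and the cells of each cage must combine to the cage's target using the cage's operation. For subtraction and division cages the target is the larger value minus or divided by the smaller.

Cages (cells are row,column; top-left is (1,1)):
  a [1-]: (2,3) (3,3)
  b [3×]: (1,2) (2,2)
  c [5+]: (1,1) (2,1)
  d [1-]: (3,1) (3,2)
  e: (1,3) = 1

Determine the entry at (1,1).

2

Cage e is given, which forces (1,3) = 1.
Row 1 now contains 1, which forces (1,2) = 3.
Cage b needs two cells with product 3, so (2,2) = 1.
Column 2 now contains 1, so (3,2) = 2.
2 is placed in row 3, so (3,3) = 3.
Row 1 now contains 3, so (1,1) = 2.
Cage c's pair has sum 5, leaving (2,1) = 3.
Column 3 already has 3, so (2,3) = 2.
Row 3 already has 3; hence (3,1) = 1.
The full grid is 2 3 1 / 3 1 2 / 1 2 3.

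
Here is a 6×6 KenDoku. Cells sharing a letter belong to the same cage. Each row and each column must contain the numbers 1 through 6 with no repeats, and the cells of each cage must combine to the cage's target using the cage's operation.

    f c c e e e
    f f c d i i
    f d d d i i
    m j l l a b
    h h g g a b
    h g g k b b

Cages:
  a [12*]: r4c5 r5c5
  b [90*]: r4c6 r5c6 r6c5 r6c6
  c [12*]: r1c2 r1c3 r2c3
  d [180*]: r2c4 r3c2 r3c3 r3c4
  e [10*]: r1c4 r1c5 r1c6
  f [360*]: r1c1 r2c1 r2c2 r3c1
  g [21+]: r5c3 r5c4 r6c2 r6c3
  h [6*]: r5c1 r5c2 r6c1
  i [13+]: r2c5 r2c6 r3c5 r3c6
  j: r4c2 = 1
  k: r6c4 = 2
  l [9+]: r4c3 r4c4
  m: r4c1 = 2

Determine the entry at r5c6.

3

Cage m is given, leaving r4c1 = 2.
J is a freebie, leaving r4c2 = 1.
K is a freebie, leaving r6c4 = 2.
Cage h needs product 6, so r5c2 = 2.
Cage f has product 360, leaving r2c2 = 3.
The only place for 3 in row 1 is r1c3.
Cage c needs product 12, leaving r1c2 = 4.
The 3 cells of cage c must have product 12, which forces r2c3 = 1.
Row 1 needs a 6, and only r1c1 is open for it.
Row 6 needs a 4, and only r6c3 is open for it.
Cage g needs sum 21, which forces r6c2 = 6.
Cage d has product 180; hence r2c4 = 6.
Column 2 now contains 6, so r3c2 = 5.
6 is placed in column 4; hence r5c4 = 5.
5 is placed in column 4; hence r1c4 = 1.
Cage f has product 360, leaving r2c1 = 5.
5 is placed in row 2, leaving r2c5 = 2.
Row 2 now contains 2, leaving r2c6 = 4.
Row 3 already has 5, leaving r3c1 = 4.
1 is placed in column 4, leaving r3c4 = 3.
Column 4 already has 3, which forces r4c4 = 4.
Row 4 already has 4; hence r4c5 = 3.
Row 5 now contains 5, so r5c3 = 6.
Column 5 now contains 3, leaving r5c5 = 4.
Column 5 already has 2, so r1c5 = 5.
Cage e has product 10; hence r1c6 = 2.
6 is placed in column 3; hence r3c3 = 2.
6 is placed in column 3, so r4c3 = 5.
The 4 cells of cage b must have product 90, so r4c6 = 6.
Column 5 already has 5, leaving r6c5 = 1.
Column 5 now contains 1; hence r3c5 = 6.
Column 6 now contains 6, which forces r3c6 = 1.
Cage h has product 6; hence r5c1 = 1.
Cage b has product 90, so r5c6 = 3.
1 is placed in row 6, leaving r6c1 = 3.
Cage b has product 90; hence r6c6 = 5.
The full grid is 6 4 3 1 5 2 / 5 3 1 6 2 4 / 4 5 2 3 6 1 / 2 1 5 4 3 6 / 1 2 6 5 4 3 / 3 6 4 2 1 5.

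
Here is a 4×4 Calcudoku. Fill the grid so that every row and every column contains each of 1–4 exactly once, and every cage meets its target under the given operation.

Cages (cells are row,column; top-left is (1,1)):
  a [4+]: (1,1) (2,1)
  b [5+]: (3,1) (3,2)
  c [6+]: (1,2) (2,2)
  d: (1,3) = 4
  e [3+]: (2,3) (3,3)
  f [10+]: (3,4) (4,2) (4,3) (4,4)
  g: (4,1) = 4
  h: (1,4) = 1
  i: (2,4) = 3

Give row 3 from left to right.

D is a freebie, leaving (1,3) = 4.
Cage h is a single given cell, which forces (1,4) = 1.
Cage i is a single given cell, so (2,4) = 3.
Cage g is given, which forces (4,1) = 4.
Row 4 now contains 4; hence (4,4) = 2.
Row 1 already has 1, which forces (1,1) = 3.
Row 1 already has 4; hence (1,2) = 2.
Row 2 now contains 3, leaving (2,1) = 1.
Cage c needs two cells with sum 6; hence (2,2) = 4.
Row 2 now contains 1, so (2,3) = 2.
Column 1 now contains 1; hence (3,1) = 2.
Column 2 now contains 4, so (3,2) = 3.
2 is placed in column 3, which forces (3,3) = 1.
Column 4 now contains 2, so (3,4) = 4.
3 is placed in column 2, leaving (4,2) = 1.
1 is placed in column 3, so (4,3) = 3.
Completed grid: 3 2 4 1 / 1 4 2 3 / 2 3 1 4 / 4 1 3 2.

2 3 1 4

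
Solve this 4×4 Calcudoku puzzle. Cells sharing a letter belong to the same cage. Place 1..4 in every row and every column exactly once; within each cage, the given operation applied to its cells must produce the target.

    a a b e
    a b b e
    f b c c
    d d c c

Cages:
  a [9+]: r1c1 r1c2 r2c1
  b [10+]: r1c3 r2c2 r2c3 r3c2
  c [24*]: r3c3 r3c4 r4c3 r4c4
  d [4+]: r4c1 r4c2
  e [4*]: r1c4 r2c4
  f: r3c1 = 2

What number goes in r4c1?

1

Cage f is given, so r3c1 = 2.
Column 4 needs a 2, and only r4c4 is open for it.
The only place for 4 in row 4 is r4c3.
Row 3 needs a 4, and only r3c2 is open for it.
Column 2 now contains 4, which forces r1c2 = 2.
The 4 cells of cage b must have sum 10, leaving r2c3 = 2.
Column 1 needs a 1, and only r4c1 is open for it.
Row 4 already has 1; hence r4c2 = 3.
Cage b needs sum 10, leaving r1c3 = 3.
3 is placed in column 2, which forces r2c2 = 1.
1 is placed in row 2, which forces r2c4 = 4.
Column 3 now contains 3, which forces r3c3 = 1.
Row 3 already has 1, which forces r3c4 = 3.
Row 1 already has 3; hence r1c1 = 4.
Column 4 now contains 4; hence r1c4 = 1.
Row 2 already has 4, leaving r2c1 = 3.
The full grid is 4 2 3 1 / 3 1 2 4 / 2 4 1 3 / 1 3 4 2.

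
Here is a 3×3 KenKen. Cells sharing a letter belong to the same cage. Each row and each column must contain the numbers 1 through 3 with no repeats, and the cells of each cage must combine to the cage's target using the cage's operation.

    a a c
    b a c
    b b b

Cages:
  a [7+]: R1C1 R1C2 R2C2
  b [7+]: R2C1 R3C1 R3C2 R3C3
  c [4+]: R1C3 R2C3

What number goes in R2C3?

Cage b needs sum 7, so R2C1 = 1.
Row 2 already has 1, which forces R2C3 = 3.
Cage a has sum 7; hence R1C1 = 2.
Cage a has sum 7, so R1C2 = 3.
Column 3 already has 3, so R1C3 = 1.
Row 2 now contains 3, so R2C2 = 2.
Column 1 now contains 2, so R3C1 = 3.
Column 2 already has 2, which forces R3C2 = 1.
1 is placed in column 3, leaving R3C3 = 2.
Completed grid: 2 3 1 / 1 2 3 / 3 1 2.

3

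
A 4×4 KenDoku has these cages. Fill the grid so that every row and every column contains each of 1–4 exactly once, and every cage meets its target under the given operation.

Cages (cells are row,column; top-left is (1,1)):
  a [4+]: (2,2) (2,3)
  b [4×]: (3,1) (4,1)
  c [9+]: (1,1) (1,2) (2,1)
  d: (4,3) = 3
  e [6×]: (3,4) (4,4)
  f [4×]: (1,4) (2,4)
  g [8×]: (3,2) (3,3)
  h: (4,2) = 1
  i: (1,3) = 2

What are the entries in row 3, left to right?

Cage i is a single given cell, leaving (1,3) = 2.
Column 3 already has 2; hence (3,3) = 4.
Cage h is given, so (4,2) = 1.
Cage d is a single given cell; hence (4,3) = 3.
3 is placed in row 4, leaving (4,4) = 2.
Column 2 already has 1, so (2,2) = 3.
3 is placed in column 3, so (2,3) = 1.
Row 2 already has 1, leaving (2,4) = 4.
Row 3 already has 4, which forces (3,1) = 1.
Row 3 already has 4; hence (3,2) = 2.
2 is placed in column 4, which forces (3,4) = 3.
Row 4 now contains 1; hence (4,1) = 4.
Column 1 now contains 4; hence (1,1) = 3.
3 is placed in column 2; hence (1,2) = 4.
4 is placed in column 4, which forces (1,4) = 1.
Row 2 now contains 4, which forces (2,1) = 2.
The full grid is 3 4 2 1 / 2 3 1 4 / 1 2 4 3 / 4 1 3 2.

1 2 4 3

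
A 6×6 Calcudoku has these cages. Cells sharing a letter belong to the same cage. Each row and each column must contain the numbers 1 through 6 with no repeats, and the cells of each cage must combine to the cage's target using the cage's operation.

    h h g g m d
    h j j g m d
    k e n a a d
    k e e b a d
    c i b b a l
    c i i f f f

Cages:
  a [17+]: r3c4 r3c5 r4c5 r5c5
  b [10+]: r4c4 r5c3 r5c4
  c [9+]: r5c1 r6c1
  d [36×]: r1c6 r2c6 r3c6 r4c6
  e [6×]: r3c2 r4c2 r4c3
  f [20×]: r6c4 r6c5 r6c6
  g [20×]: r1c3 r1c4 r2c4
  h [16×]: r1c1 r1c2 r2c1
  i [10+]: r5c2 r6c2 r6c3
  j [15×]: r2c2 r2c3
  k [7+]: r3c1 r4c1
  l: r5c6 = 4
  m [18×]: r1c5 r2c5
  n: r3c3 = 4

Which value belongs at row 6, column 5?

1

N is a freebie, which forces r3c3 = 4.
Cage l is given, leaving r5c6 = 4.
Column 6 needs a 5, and only r6c6 is open for it.
Cage m's pair has product 18, so r1c5 = 3.
{3, 5} are confined to r2c2 and r2c3 in row 2, leaving r2c5 = 6.
The 4 cells of cage a must have sum 17, which forces r3c4 = 6.
The 4 cells of cage a must have sum 17, which forces r4c5 = 4.
Column 5 now contains 4, so r6c5 = 1.
Row 6 already has 1; hence r6c4 = 4.
Cage g has product 20, so r1c3 = 2.
Cage g needs product 20, which forces r1c4 = 5.
Cage g has product 20, which forces r2c4 = 2.
Row 2 already has 2; hence r2c6 = 1.
The 3 cells of cage h must have product 16; hence r1c1 = 1.
2 is placed in row 1; hence r1c2 = 4.
Column 6 now contains 1, leaving r1c6 = 6.
Row 2 already has 2, leaving r2c1 = 4.
Cage b needs sum 10, leaving r5c3 = 6.
6 is placed in column 3, leaving r6c3 = 3.
The two cells of cage j must have product 15, leaving r2c2 = 3.
Column 3 already has 3, so r2c3 = 5.
Column 3 already has 3; hence r4c3 = 1.
Row 4 now contains 1, which forces r4c4 = 3.
Row 4 already has 3; hence r4c6 = 2.
6 is placed in row 5, leaving r5c1 = 3.
3 is placed in column 4, so r5c4 = 1.
3 is placed in row 6, leaving r6c1 = 6.
Row 6 already has 6, so r6c2 = 2.
The two cells of cage k must have sum 7, which forces r3c1 = 2.
Column 2 now contains 2, which forces r3c2 = 1.
Row 3 already has 2; hence r3c5 = 5.
Column 6 already has 2, which forces r3c6 = 3.
2 is placed in row 4, which forces r4c1 = 5.
2 is placed in row 4, leaving r4c2 = 6.
Row 5 already has 1, leaving r5c2 = 5.
Column 5 now contains 5, so r5c5 = 2.
Completed grid: 1 4 2 5 3 6 / 4 3 5 2 6 1 / 2 1 4 6 5 3 / 5 6 1 3 4 2 / 3 5 6 1 2 4 / 6 2 3 4 1 5.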